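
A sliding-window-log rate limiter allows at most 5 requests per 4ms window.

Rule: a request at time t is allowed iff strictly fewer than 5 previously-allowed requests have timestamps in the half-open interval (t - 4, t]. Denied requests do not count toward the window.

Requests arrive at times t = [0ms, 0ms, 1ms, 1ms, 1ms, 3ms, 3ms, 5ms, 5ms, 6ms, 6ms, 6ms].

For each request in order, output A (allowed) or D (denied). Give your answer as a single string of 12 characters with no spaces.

Tracking allowed requests in the window:
  req#1 t=0ms: ALLOW
  req#2 t=0ms: ALLOW
  req#3 t=1ms: ALLOW
  req#4 t=1ms: ALLOW
  req#5 t=1ms: ALLOW
  req#6 t=3ms: DENY
  req#7 t=3ms: DENY
  req#8 t=5ms: ALLOW
  req#9 t=5ms: ALLOW
  req#10 t=6ms: ALLOW
  req#11 t=6ms: ALLOW
  req#12 t=6ms: ALLOW

Answer: AAAAADDAAAAA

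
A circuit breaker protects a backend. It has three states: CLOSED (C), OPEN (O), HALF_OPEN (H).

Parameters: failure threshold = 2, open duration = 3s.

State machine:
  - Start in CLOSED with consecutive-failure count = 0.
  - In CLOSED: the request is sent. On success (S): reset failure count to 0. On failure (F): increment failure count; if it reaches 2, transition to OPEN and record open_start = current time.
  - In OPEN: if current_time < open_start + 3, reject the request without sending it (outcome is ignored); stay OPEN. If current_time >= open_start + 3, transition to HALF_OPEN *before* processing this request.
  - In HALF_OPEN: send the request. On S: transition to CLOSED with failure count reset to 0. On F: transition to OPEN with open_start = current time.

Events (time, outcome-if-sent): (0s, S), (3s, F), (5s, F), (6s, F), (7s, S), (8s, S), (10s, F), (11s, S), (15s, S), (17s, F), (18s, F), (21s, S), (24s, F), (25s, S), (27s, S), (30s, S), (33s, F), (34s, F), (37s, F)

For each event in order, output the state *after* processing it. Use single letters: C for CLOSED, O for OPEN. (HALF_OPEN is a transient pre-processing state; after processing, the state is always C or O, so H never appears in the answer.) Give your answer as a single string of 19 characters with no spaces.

State after each event:
  event#1 t=0s outcome=S: state=CLOSED
  event#2 t=3s outcome=F: state=CLOSED
  event#3 t=5s outcome=F: state=OPEN
  event#4 t=6s outcome=F: state=OPEN
  event#5 t=7s outcome=S: state=OPEN
  event#6 t=8s outcome=S: state=CLOSED
  event#7 t=10s outcome=F: state=CLOSED
  event#8 t=11s outcome=S: state=CLOSED
  event#9 t=15s outcome=S: state=CLOSED
  event#10 t=17s outcome=F: state=CLOSED
  event#11 t=18s outcome=F: state=OPEN
  event#12 t=21s outcome=S: state=CLOSED
  event#13 t=24s outcome=F: state=CLOSED
  event#14 t=25s outcome=S: state=CLOSED
  event#15 t=27s outcome=S: state=CLOSED
  event#16 t=30s outcome=S: state=CLOSED
  event#17 t=33s outcome=F: state=CLOSED
  event#18 t=34s outcome=F: state=OPEN
  event#19 t=37s outcome=F: state=OPEN

Answer: CCOOOCCCCCOCCCCCCOO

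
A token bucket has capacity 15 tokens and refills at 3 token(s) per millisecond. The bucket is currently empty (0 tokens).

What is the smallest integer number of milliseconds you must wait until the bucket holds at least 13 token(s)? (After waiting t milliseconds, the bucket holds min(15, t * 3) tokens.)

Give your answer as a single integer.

Answer: 5

Derivation:
Need t * 3 >= 13, so t >= 13/3.
Smallest integer t = ceil(13/3) = 5.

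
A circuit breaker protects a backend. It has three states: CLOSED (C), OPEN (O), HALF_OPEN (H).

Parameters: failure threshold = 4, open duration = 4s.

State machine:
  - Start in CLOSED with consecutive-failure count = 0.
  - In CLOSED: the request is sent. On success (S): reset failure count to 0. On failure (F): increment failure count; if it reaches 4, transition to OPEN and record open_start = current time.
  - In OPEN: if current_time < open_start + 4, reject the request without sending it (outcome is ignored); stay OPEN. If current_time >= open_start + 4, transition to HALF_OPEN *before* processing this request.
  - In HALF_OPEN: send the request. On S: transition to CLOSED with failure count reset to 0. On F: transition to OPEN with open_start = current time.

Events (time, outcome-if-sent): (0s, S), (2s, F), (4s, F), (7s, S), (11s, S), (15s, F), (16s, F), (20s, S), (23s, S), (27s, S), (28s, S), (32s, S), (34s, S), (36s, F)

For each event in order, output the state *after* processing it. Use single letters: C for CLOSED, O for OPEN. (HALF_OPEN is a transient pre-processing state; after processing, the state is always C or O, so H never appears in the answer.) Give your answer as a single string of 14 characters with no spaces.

Answer: CCCCCCCCCCCCCC

Derivation:
State after each event:
  event#1 t=0s outcome=S: state=CLOSED
  event#2 t=2s outcome=F: state=CLOSED
  event#3 t=4s outcome=F: state=CLOSED
  event#4 t=7s outcome=S: state=CLOSED
  event#5 t=11s outcome=S: state=CLOSED
  event#6 t=15s outcome=F: state=CLOSED
  event#7 t=16s outcome=F: state=CLOSED
  event#8 t=20s outcome=S: state=CLOSED
  event#9 t=23s outcome=S: state=CLOSED
  event#10 t=27s outcome=S: state=CLOSED
  event#11 t=28s outcome=S: state=CLOSED
  event#12 t=32s outcome=S: state=CLOSED
  event#13 t=34s outcome=S: state=CLOSED
  event#14 t=36s outcome=F: state=CLOSED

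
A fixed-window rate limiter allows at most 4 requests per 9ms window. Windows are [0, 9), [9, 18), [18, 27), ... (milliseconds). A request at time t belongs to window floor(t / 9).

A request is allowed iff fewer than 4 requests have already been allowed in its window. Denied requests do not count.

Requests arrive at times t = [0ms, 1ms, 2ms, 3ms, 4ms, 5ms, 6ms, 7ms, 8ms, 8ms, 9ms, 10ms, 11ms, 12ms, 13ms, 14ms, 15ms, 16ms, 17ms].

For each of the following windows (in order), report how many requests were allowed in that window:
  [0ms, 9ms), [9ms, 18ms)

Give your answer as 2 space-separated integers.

Processing requests:
  req#1 t=0ms (window 0): ALLOW
  req#2 t=1ms (window 0): ALLOW
  req#3 t=2ms (window 0): ALLOW
  req#4 t=3ms (window 0): ALLOW
  req#5 t=4ms (window 0): DENY
  req#6 t=5ms (window 0): DENY
  req#7 t=6ms (window 0): DENY
  req#8 t=7ms (window 0): DENY
  req#9 t=8ms (window 0): DENY
  req#10 t=8ms (window 0): DENY
  req#11 t=9ms (window 1): ALLOW
  req#12 t=10ms (window 1): ALLOW
  req#13 t=11ms (window 1): ALLOW
  req#14 t=12ms (window 1): ALLOW
  req#15 t=13ms (window 1): DENY
  req#16 t=14ms (window 1): DENY
  req#17 t=15ms (window 1): DENY
  req#18 t=16ms (window 1): DENY
  req#19 t=17ms (window 1): DENY

Allowed counts by window: 4 4

Answer: 4 4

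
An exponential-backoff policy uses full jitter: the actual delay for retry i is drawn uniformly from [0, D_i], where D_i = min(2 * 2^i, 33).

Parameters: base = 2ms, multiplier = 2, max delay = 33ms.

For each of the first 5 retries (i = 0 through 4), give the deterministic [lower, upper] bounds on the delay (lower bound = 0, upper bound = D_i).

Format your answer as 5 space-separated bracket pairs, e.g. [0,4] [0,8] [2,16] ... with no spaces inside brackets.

Computing bounds per retry:
  i=0: D_i=min(2*2^0,33)=2, bounds=[0,2]
  i=1: D_i=min(2*2^1,33)=4, bounds=[0,4]
  i=2: D_i=min(2*2^2,33)=8, bounds=[0,8]
  i=3: D_i=min(2*2^3,33)=16, bounds=[0,16]
  i=4: D_i=min(2*2^4,33)=32, bounds=[0,32]

Answer: [0,2] [0,4] [0,8] [0,16] [0,32]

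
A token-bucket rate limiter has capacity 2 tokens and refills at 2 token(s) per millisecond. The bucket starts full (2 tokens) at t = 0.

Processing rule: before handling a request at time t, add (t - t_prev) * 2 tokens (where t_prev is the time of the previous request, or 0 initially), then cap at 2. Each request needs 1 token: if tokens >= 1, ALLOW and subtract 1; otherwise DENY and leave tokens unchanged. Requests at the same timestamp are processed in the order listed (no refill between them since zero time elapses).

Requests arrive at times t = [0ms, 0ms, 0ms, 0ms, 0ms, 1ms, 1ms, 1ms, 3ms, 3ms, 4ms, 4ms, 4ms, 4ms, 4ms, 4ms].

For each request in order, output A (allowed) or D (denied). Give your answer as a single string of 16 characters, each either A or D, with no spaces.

Answer: AADDDAADAAAADDDD

Derivation:
Simulating step by step:
  req#1 t=0ms: ALLOW
  req#2 t=0ms: ALLOW
  req#3 t=0ms: DENY
  req#4 t=0ms: DENY
  req#5 t=0ms: DENY
  req#6 t=1ms: ALLOW
  req#7 t=1ms: ALLOW
  req#8 t=1ms: DENY
  req#9 t=3ms: ALLOW
  req#10 t=3ms: ALLOW
  req#11 t=4ms: ALLOW
  req#12 t=4ms: ALLOW
  req#13 t=4ms: DENY
  req#14 t=4ms: DENY
  req#15 t=4ms: DENY
  req#16 t=4ms: DENY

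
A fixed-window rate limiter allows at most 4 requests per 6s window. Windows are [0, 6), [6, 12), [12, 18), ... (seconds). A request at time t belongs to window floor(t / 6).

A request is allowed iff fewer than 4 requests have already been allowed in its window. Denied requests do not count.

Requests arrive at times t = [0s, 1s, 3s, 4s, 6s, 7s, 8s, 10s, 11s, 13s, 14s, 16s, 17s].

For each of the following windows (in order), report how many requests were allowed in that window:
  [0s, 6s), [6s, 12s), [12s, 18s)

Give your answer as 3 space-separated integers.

Processing requests:
  req#1 t=0s (window 0): ALLOW
  req#2 t=1s (window 0): ALLOW
  req#3 t=3s (window 0): ALLOW
  req#4 t=4s (window 0): ALLOW
  req#5 t=6s (window 1): ALLOW
  req#6 t=7s (window 1): ALLOW
  req#7 t=8s (window 1): ALLOW
  req#8 t=10s (window 1): ALLOW
  req#9 t=11s (window 1): DENY
  req#10 t=13s (window 2): ALLOW
  req#11 t=14s (window 2): ALLOW
  req#12 t=16s (window 2): ALLOW
  req#13 t=17s (window 2): ALLOW

Allowed counts by window: 4 4 4

Answer: 4 4 4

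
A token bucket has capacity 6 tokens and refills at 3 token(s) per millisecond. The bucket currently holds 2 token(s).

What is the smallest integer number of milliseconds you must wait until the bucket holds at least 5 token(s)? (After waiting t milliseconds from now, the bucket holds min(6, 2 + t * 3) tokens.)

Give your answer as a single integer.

Need 2 + t * 3 >= 5, so t >= 3/3.
Smallest integer t = ceil(3/3) = 1.

Answer: 1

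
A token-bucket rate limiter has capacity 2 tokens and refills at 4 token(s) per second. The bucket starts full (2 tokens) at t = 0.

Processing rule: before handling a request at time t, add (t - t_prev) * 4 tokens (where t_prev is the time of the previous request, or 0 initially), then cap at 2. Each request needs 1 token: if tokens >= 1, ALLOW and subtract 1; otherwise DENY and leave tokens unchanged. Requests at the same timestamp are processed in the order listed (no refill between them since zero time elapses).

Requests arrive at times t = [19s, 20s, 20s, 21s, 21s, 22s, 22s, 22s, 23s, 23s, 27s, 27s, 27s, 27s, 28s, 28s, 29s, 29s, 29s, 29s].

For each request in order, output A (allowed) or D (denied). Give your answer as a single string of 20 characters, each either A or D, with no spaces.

Answer: AAAAAAADAAAADDAAAADD

Derivation:
Simulating step by step:
  req#1 t=19s: ALLOW
  req#2 t=20s: ALLOW
  req#3 t=20s: ALLOW
  req#4 t=21s: ALLOW
  req#5 t=21s: ALLOW
  req#6 t=22s: ALLOW
  req#7 t=22s: ALLOW
  req#8 t=22s: DENY
  req#9 t=23s: ALLOW
  req#10 t=23s: ALLOW
  req#11 t=27s: ALLOW
  req#12 t=27s: ALLOW
  req#13 t=27s: DENY
  req#14 t=27s: DENY
  req#15 t=28s: ALLOW
  req#16 t=28s: ALLOW
  req#17 t=29s: ALLOW
  req#18 t=29s: ALLOW
  req#19 t=29s: DENY
  req#20 t=29s: DENY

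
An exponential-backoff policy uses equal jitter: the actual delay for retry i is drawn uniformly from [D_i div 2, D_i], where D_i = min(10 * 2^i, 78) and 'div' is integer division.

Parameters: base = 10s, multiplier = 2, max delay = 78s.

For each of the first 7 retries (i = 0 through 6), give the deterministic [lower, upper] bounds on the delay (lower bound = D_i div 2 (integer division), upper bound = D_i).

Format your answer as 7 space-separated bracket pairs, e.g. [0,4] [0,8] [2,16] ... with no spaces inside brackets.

Computing bounds per retry:
  i=0: D_i=min(10*2^0,78)=10, bounds=[5,10]
  i=1: D_i=min(10*2^1,78)=20, bounds=[10,20]
  i=2: D_i=min(10*2^2,78)=40, bounds=[20,40]
  i=3: D_i=min(10*2^3,78)=78, bounds=[39,78]
  i=4: D_i=min(10*2^4,78)=78, bounds=[39,78]
  i=5: D_i=min(10*2^5,78)=78, bounds=[39,78]
  i=6: D_i=min(10*2^6,78)=78, bounds=[39,78]

Answer: [5,10] [10,20] [20,40] [39,78] [39,78] [39,78] [39,78]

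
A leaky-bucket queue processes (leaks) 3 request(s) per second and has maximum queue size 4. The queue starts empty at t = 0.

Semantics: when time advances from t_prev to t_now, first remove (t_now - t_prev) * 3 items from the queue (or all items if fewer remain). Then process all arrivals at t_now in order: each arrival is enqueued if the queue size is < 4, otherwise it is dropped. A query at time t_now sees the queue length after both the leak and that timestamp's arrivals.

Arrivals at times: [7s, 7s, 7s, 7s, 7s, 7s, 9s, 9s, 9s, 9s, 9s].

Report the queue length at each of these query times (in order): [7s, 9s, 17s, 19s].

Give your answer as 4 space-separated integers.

Answer: 4 4 0 0

Derivation:
Queue lengths at query times:
  query t=7s: backlog = 4
  query t=9s: backlog = 4
  query t=17s: backlog = 0
  query t=19s: backlog = 0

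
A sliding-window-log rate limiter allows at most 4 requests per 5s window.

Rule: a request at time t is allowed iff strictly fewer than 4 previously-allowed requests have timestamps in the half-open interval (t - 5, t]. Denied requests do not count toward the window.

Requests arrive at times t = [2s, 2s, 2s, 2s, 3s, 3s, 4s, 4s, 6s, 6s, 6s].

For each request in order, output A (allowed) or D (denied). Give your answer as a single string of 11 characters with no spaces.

Answer: AAAADDDDDDD

Derivation:
Tracking allowed requests in the window:
  req#1 t=2s: ALLOW
  req#2 t=2s: ALLOW
  req#3 t=2s: ALLOW
  req#4 t=2s: ALLOW
  req#5 t=3s: DENY
  req#6 t=3s: DENY
  req#7 t=4s: DENY
  req#8 t=4s: DENY
  req#9 t=6s: DENY
  req#10 t=6s: DENY
  req#11 t=6s: DENY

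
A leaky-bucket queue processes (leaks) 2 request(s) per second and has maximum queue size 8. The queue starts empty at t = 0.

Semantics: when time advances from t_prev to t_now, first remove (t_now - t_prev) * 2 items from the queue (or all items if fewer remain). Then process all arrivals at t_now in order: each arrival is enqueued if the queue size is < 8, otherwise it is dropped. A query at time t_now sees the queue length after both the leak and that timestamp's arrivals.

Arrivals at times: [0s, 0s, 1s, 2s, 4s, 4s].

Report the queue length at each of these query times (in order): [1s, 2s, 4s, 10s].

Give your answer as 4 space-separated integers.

Answer: 1 1 2 0

Derivation:
Queue lengths at query times:
  query t=1s: backlog = 1
  query t=2s: backlog = 1
  query t=4s: backlog = 2
  query t=10s: backlog = 0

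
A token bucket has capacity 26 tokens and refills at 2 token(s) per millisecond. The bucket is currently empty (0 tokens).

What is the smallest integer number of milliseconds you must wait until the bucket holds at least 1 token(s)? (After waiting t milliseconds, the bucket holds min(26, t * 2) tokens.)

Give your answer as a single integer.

Need t * 2 >= 1, so t >= 1/2.
Smallest integer t = ceil(1/2) = 1.

Answer: 1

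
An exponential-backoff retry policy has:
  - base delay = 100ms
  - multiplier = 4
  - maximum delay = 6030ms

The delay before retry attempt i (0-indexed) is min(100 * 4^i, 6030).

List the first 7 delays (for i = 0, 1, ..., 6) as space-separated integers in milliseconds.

Answer: 100 400 1600 6030 6030 6030 6030

Derivation:
Computing each delay:
  i=0: min(100*4^0, 6030) = 100
  i=1: min(100*4^1, 6030) = 400
  i=2: min(100*4^2, 6030) = 1600
  i=3: min(100*4^3, 6030) = 6030
  i=4: min(100*4^4, 6030) = 6030
  i=5: min(100*4^5, 6030) = 6030
  i=6: min(100*4^6, 6030) = 6030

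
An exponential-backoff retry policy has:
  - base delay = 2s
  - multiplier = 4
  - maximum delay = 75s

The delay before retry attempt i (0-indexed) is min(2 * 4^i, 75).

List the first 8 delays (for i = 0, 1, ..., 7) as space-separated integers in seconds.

Computing each delay:
  i=0: min(2*4^0, 75) = 2
  i=1: min(2*4^1, 75) = 8
  i=2: min(2*4^2, 75) = 32
  i=3: min(2*4^3, 75) = 75
  i=4: min(2*4^4, 75) = 75
  i=5: min(2*4^5, 75) = 75
  i=6: min(2*4^6, 75) = 75
  i=7: min(2*4^7, 75) = 75

Answer: 2 8 32 75 75 75 75 75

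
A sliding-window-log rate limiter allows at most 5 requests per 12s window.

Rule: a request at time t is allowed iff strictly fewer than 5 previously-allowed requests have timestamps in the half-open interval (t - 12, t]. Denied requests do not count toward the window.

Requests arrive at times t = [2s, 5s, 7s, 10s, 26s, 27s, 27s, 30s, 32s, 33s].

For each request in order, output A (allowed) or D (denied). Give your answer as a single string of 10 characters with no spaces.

Tracking allowed requests in the window:
  req#1 t=2s: ALLOW
  req#2 t=5s: ALLOW
  req#3 t=7s: ALLOW
  req#4 t=10s: ALLOW
  req#5 t=26s: ALLOW
  req#6 t=27s: ALLOW
  req#7 t=27s: ALLOW
  req#8 t=30s: ALLOW
  req#9 t=32s: ALLOW
  req#10 t=33s: DENY

Answer: AAAAAAAAAD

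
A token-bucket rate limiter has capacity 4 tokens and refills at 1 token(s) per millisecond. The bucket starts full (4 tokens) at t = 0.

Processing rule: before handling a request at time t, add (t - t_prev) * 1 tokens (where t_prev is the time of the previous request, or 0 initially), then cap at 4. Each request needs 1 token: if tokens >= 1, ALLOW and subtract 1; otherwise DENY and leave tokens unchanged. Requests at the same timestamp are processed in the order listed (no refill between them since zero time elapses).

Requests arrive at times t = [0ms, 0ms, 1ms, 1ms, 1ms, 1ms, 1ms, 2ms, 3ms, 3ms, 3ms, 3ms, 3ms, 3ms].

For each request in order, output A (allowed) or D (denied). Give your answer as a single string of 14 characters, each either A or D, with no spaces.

Simulating step by step:
  req#1 t=0ms: ALLOW
  req#2 t=0ms: ALLOW
  req#3 t=1ms: ALLOW
  req#4 t=1ms: ALLOW
  req#5 t=1ms: ALLOW
  req#6 t=1ms: DENY
  req#7 t=1ms: DENY
  req#8 t=2ms: ALLOW
  req#9 t=3ms: ALLOW
  req#10 t=3ms: DENY
  req#11 t=3ms: DENY
  req#12 t=3ms: DENY
  req#13 t=3ms: DENY
  req#14 t=3ms: DENY

Answer: AAAAADDAADDDDD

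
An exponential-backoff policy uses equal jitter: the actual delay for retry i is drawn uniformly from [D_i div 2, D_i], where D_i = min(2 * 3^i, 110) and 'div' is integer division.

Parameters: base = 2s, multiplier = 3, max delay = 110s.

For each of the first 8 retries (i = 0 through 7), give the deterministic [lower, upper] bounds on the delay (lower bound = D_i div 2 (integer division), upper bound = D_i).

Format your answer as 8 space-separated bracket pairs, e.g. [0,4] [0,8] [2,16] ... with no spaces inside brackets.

Computing bounds per retry:
  i=0: D_i=min(2*3^0,110)=2, bounds=[1,2]
  i=1: D_i=min(2*3^1,110)=6, bounds=[3,6]
  i=2: D_i=min(2*3^2,110)=18, bounds=[9,18]
  i=3: D_i=min(2*3^3,110)=54, bounds=[27,54]
  i=4: D_i=min(2*3^4,110)=110, bounds=[55,110]
  i=5: D_i=min(2*3^5,110)=110, bounds=[55,110]
  i=6: D_i=min(2*3^6,110)=110, bounds=[55,110]
  i=7: D_i=min(2*3^7,110)=110, bounds=[55,110]

Answer: [1,2] [3,6] [9,18] [27,54] [55,110] [55,110] [55,110] [55,110]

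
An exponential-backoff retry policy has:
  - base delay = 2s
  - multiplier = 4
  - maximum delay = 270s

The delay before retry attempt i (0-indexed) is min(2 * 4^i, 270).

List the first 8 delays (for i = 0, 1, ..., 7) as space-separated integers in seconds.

Answer: 2 8 32 128 270 270 270 270

Derivation:
Computing each delay:
  i=0: min(2*4^0, 270) = 2
  i=1: min(2*4^1, 270) = 8
  i=2: min(2*4^2, 270) = 32
  i=3: min(2*4^3, 270) = 128
  i=4: min(2*4^4, 270) = 270
  i=5: min(2*4^5, 270) = 270
  i=6: min(2*4^6, 270) = 270
  i=7: min(2*4^7, 270) = 270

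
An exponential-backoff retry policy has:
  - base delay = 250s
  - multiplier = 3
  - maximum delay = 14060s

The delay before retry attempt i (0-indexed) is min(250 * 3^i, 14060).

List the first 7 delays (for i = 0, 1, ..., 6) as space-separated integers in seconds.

Answer: 250 750 2250 6750 14060 14060 14060

Derivation:
Computing each delay:
  i=0: min(250*3^0, 14060) = 250
  i=1: min(250*3^1, 14060) = 750
  i=2: min(250*3^2, 14060) = 2250
  i=3: min(250*3^3, 14060) = 6750
  i=4: min(250*3^4, 14060) = 14060
  i=5: min(250*3^5, 14060) = 14060
  i=6: min(250*3^6, 14060) = 14060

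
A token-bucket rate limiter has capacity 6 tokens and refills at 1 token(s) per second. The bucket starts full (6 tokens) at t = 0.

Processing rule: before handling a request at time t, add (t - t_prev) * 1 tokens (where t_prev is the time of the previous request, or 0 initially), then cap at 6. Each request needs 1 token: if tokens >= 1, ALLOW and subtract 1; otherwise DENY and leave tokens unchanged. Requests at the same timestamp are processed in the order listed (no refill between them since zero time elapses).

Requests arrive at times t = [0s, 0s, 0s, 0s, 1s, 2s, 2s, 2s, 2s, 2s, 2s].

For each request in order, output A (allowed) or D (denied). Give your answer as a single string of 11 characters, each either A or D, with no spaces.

Answer: AAAAAAAADDD

Derivation:
Simulating step by step:
  req#1 t=0s: ALLOW
  req#2 t=0s: ALLOW
  req#3 t=0s: ALLOW
  req#4 t=0s: ALLOW
  req#5 t=1s: ALLOW
  req#6 t=2s: ALLOW
  req#7 t=2s: ALLOW
  req#8 t=2s: ALLOW
  req#9 t=2s: DENY
  req#10 t=2s: DENY
  req#11 t=2s: DENY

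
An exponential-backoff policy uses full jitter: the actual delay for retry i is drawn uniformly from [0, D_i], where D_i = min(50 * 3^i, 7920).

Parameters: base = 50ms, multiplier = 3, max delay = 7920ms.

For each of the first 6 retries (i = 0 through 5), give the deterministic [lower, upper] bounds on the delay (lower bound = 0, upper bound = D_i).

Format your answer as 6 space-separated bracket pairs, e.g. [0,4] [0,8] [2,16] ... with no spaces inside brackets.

Answer: [0,50] [0,150] [0,450] [0,1350] [0,4050] [0,7920]

Derivation:
Computing bounds per retry:
  i=0: D_i=min(50*3^0,7920)=50, bounds=[0,50]
  i=1: D_i=min(50*3^1,7920)=150, bounds=[0,150]
  i=2: D_i=min(50*3^2,7920)=450, bounds=[0,450]
  i=3: D_i=min(50*3^3,7920)=1350, bounds=[0,1350]
  i=4: D_i=min(50*3^4,7920)=4050, bounds=[0,4050]
  i=5: D_i=min(50*3^5,7920)=7920, bounds=[0,7920]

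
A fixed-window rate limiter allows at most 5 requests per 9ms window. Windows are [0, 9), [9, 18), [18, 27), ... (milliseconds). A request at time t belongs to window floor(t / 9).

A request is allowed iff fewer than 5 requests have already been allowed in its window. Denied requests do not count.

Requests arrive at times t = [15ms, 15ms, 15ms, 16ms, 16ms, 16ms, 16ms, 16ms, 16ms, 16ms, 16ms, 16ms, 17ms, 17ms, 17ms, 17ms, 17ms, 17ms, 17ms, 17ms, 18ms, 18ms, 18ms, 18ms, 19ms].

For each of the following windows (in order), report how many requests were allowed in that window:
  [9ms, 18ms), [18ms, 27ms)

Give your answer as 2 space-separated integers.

Answer: 5 5

Derivation:
Processing requests:
  req#1 t=15ms (window 1): ALLOW
  req#2 t=15ms (window 1): ALLOW
  req#3 t=15ms (window 1): ALLOW
  req#4 t=16ms (window 1): ALLOW
  req#5 t=16ms (window 1): ALLOW
  req#6 t=16ms (window 1): DENY
  req#7 t=16ms (window 1): DENY
  req#8 t=16ms (window 1): DENY
  req#9 t=16ms (window 1): DENY
  req#10 t=16ms (window 1): DENY
  req#11 t=16ms (window 1): DENY
  req#12 t=16ms (window 1): DENY
  req#13 t=17ms (window 1): DENY
  req#14 t=17ms (window 1): DENY
  req#15 t=17ms (window 1): DENY
  req#16 t=17ms (window 1): DENY
  req#17 t=17ms (window 1): DENY
  req#18 t=17ms (window 1): DENY
  req#19 t=17ms (window 1): DENY
  req#20 t=17ms (window 1): DENY
  req#21 t=18ms (window 2): ALLOW
  req#22 t=18ms (window 2): ALLOW
  req#23 t=18ms (window 2): ALLOW
  req#24 t=18ms (window 2): ALLOW
  req#25 t=19ms (window 2): ALLOW

Allowed counts by window: 5 5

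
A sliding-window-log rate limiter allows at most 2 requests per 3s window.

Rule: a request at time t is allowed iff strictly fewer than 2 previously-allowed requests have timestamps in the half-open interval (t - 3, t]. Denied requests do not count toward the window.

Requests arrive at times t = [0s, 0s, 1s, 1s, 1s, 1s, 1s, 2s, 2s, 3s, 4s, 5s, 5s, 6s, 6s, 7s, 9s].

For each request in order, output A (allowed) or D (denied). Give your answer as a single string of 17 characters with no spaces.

Answer: AADDDDDDDAADDADAA

Derivation:
Tracking allowed requests in the window:
  req#1 t=0s: ALLOW
  req#2 t=0s: ALLOW
  req#3 t=1s: DENY
  req#4 t=1s: DENY
  req#5 t=1s: DENY
  req#6 t=1s: DENY
  req#7 t=1s: DENY
  req#8 t=2s: DENY
  req#9 t=2s: DENY
  req#10 t=3s: ALLOW
  req#11 t=4s: ALLOW
  req#12 t=5s: DENY
  req#13 t=5s: DENY
  req#14 t=6s: ALLOW
  req#15 t=6s: DENY
  req#16 t=7s: ALLOW
  req#17 t=9s: ALLOW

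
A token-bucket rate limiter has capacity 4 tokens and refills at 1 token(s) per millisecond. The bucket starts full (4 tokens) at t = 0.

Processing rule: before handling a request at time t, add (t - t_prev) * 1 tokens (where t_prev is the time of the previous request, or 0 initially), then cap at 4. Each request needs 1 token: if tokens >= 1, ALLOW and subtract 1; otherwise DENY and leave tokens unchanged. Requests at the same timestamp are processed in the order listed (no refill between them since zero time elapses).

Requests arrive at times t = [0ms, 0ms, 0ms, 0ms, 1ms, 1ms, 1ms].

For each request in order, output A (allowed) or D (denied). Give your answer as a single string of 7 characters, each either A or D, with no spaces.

Simulating step by step:
  req#1 t=0ms: ALLOW
  req#2 t=0ms: ALLOW
  req#3 t=0ms: ALLOW
  req#4 t=0ms: ALLOW
  req#5 t=1ms: ALLOW
  req#6 t=1ms: DENY
  req#7 t=1ms: DENY

Answer: AAAAADD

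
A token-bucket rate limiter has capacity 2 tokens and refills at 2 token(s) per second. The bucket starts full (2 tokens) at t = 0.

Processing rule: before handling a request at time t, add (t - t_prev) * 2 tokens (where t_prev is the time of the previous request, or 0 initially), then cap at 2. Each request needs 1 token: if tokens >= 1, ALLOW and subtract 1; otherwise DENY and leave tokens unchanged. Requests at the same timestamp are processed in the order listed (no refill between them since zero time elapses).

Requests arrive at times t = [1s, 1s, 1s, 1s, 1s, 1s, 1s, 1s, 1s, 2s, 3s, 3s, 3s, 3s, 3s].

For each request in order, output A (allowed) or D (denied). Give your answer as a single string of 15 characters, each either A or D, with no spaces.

Answer: AADDDDDDDAAADDD

Derivation:
Simulating step by step:
  req#1 t=1s: ALLOW
  req#2 t=1s: ALLOW
  req#3 t=1s: DENY
  req#4 t=1s: DENY
  req#5 t=1s: DENY
  req#6 t=1s: DENY
  req#7 t=1s: DENY
  req#8 t=1s: DENY
  req#9 t=1s: DENY
  req#10 t=2s: ALLOW
  req#11 t=3s: ALLOW
  req#12 t=3s: ALLOW
  req#13 t=3s: DENY
  req#14 t=3s: DENY
  req#15 t=3s: DENY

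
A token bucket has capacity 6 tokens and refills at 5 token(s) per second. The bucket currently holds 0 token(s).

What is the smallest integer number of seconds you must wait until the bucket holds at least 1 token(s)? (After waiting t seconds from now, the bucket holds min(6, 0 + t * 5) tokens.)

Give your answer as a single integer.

Answer: 1

Derivation:
Need 0 + t * 5 >= 1, so t >= 1/5.
Smallest integer t = ceil(1/5) = 1.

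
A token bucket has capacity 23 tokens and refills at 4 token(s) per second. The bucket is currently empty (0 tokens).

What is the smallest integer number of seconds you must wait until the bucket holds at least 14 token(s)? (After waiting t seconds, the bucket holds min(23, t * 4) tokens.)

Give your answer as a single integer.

Answer: 4

Derivation:
Need t * 4 >= 14, so t >= 14/4.
Smallest integer t = ceil(14/4) = 4.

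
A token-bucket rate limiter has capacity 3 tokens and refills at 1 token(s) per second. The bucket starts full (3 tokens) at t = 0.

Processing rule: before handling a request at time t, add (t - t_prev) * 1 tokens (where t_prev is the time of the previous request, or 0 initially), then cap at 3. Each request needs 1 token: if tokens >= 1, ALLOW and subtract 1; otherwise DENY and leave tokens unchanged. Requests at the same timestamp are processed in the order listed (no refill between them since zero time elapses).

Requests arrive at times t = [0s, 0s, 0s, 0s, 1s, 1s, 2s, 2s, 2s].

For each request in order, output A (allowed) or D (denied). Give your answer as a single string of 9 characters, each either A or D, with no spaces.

Answer: AAADADADD

Derivation:
Simulating step by step:
  req#1 t=0s: ALLOW
  req#2 t=0s: ALLOW
  req#3 t=0s: ALLOW
  req#4 t=0s: DENY
  req#5 t=1s: ALLOW
  req#6 t=1s: DENY
  req#7 t=2s: ALLOW
  req#8 t=2s: DENY
  req#9 t=2s: DENY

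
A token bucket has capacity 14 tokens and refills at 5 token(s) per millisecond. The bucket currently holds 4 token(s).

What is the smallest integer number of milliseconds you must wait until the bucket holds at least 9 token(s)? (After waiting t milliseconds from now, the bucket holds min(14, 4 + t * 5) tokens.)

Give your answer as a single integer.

Answer: 1

Derivation:
Need 4 + t * 5 >= 9, so t >= 5/5.
Smallest integer t = ceil(5/5) = 1.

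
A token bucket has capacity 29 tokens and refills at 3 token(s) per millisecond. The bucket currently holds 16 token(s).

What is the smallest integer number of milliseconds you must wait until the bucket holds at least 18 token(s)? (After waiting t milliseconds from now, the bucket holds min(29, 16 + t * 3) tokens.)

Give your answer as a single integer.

Need 16 + t * 3 >= 18, so t >= 2/3.
Smallest integer t = ceil(2/3) = 1.

Answer: 1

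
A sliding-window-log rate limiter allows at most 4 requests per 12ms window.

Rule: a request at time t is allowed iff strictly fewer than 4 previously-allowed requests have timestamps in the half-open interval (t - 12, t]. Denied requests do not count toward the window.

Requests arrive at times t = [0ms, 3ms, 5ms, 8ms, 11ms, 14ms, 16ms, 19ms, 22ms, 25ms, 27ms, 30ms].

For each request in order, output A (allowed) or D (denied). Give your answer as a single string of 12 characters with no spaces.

Tracking allowed requests in the window:
  req#1 t=0ms: ALLOW
  req#2 t=3ms: ALLOW
  req#3 t=5ms: ALLOW
  req#4 t=8ms: ALLOW
  req#5 t=11ms: DENY
  req#6 t=14ms: ALLOW
  req#7 t=16ms: ALLOW
  req#8 t=19ms: ALLOW
  req#9 t=22ms: ALLOW
  req#10 t=25ms: DENY
  req#11 t=27ms: ALLOW
  req#12 t=30ms: ALLOW

Answer: AAAADAAAADAA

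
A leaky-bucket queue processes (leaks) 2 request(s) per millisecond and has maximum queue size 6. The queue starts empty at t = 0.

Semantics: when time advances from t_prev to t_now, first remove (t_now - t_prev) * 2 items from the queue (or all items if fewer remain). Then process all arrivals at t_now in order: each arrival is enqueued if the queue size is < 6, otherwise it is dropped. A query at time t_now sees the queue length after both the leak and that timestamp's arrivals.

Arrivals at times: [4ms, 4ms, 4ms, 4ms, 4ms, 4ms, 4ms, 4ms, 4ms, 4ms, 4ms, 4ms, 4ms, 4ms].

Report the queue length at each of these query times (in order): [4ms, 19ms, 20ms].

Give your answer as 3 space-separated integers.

Queue lengths at query times:
  query t=4ms: backlog = 6
  query t=19ms: backlog = 0
  query t=20ms: backlog = 0

Answer: 6 0 0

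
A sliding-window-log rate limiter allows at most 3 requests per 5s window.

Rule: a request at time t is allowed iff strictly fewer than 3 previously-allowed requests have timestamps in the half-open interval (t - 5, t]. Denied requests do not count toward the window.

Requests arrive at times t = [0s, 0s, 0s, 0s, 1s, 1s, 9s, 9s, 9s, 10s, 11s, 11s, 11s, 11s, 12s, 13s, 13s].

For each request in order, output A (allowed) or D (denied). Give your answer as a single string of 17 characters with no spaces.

Tracking allowed requests in the window:
  req#1 t=0s: ALLOW
  req#2 t=0s: ALLOW
  req#3 t=0s: ALLOW
  req#4 t=0s: DENY
  req#5 t=1s: DENY
  req#6 t=1s: DENY
  req#7 t=9s: ALLOW
  req#8 t=9s: ALLOW
  req#9 t=9s: ALLOW
  req#10 t=10s: DENY
  req#11 t=11s: DENY
  req#12 t=11s: DENY
  req#13 t=11s: DENY
  req#14 t=11s: DENY
  req#15 t=12s: DENY
  req#16 t=13s: DENY
  req#17 t=13s: DENY

Answer: AAADDDAAADDDDDDDD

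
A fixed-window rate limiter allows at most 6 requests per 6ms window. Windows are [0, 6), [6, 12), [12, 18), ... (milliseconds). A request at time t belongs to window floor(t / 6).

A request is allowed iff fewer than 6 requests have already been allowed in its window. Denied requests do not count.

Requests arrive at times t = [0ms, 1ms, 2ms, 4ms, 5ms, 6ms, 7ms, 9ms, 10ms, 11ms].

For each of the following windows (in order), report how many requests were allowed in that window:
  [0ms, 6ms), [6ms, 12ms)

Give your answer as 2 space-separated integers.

Answer: 5 5

Derivation:
Processing requests:
  req#1 t=0ms (window 0): ALLOW
  req#2 t=1ms (window 0): ALLOW
  req#3 t=2ms (window 0): ALLOW
  req#4 t=4ms (window 0): ALLOW
  req#5 t=5ms (window 0): ALLOW
  req#6 t=6ms (window 1): ALLOW
  req#7 t=7ms (window 1): ALLOW
  req#8 t=9ms (window 1): ALLOW
  req#9 t=10ms (window 1): ALLOW
  req#10 t=11ms (window 1): ALLOW

Allowed counts by window: 5 5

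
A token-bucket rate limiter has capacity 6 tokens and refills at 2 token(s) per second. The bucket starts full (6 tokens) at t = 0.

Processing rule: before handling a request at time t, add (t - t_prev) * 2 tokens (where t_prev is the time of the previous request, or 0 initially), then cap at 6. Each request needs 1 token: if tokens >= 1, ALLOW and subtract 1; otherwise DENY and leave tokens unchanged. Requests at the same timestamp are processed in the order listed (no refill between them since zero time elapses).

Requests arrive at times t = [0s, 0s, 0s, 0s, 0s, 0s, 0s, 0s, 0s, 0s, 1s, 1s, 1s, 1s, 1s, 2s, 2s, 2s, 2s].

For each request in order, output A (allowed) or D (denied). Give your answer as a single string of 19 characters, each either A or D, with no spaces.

Answer: AAAAAADDDDAADDDAADD

Derivation:
Simulating step by step:
  req#1 t=0s: ALLOW
  req#2 t=0s: ALLOW
  req#3 t=0s: ALLOW
  req#4 t=0s: ALLOW
  req#5 t=0s: ALLOW
  req#6 t=0s: ALLOW
  req#7 t=0s: DENY
  req#8 t=0s: DENY
  req#9 t=0s: DENY
  req#10 t=0s: DENY
  req#11 t=1s: ALLOW
  req#12 t=1s: ALLOW
  req#13 t=1s: DENY
  req#14 t=1s: DENY
  req#15 t=1s: DENY
  req#16 t=2s: ALLOW
  req#17 t=2s: ALLOW
  req#18 t=2s: DENY
  req#19 t=2s: DENY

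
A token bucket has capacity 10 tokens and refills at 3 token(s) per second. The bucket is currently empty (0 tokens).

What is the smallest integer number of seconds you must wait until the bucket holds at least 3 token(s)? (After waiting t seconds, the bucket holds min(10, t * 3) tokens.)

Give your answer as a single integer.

Need t * 3 >= 3, so t >= 3/3.
Smallest integer t = ceil(3/3) = 1.

Answer: 1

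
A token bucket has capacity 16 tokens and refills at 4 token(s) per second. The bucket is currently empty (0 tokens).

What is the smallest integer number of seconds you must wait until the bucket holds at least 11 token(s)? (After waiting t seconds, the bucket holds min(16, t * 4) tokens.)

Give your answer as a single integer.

Need t * 4 >= 11, so t >= 11/4.
Smallest integer t = ceil(11/4) = 3.

Answer: 3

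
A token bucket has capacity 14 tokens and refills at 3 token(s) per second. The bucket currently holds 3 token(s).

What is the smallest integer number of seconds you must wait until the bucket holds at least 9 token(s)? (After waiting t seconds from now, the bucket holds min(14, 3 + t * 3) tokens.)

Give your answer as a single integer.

Need 3 + t * 3 >= 9, so t >= 6/3.
Smallest integer t = ceil(6/3) = 2.

Answer: 2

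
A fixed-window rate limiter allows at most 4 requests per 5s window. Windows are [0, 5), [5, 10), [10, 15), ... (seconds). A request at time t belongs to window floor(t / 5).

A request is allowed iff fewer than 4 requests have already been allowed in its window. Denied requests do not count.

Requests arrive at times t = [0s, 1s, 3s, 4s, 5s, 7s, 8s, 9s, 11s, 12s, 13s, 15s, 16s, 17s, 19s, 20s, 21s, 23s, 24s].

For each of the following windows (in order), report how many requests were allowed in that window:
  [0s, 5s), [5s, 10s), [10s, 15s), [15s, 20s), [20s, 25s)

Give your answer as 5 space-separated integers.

Processing requests:
  req#1 t=0s (window 0): ALLOW
  req#2 t=1s (window 0): ALLOW
  req#3 t=3s (window 0): ALLOW
  req#4 t=4s (window 0): ALLOW
  req#5 t=5s (window 1): ALLOW
  req#6 t=7s (window 1): ALLOW
  req#7 t=8s (window 1): ALLOW
  req#8 t=9s (window 1): ALLOW
  req#9 t=11s (window 2): ALLOW
  req#10 t=12s (window 2): ALLOW
  req#11 t=13s (window 2): ALLOW
  req#12 t=15s (window 3): ALLOW
  req#13 t=16s (window 3): ALLOW
  req#14 t=17s (window 3): ALLOW
  req#15 t=19s (window 3): ALLOW
  req#16 t=20s (window 4): ALLOW
  req#17 t=21s (window 4): ALLOW
  req#18 t=23s (window 4): ALLOW
  req#19 t=24s (window 4): ALLOW

Allowed counts by window: 4 4 3 4 4

Answer: 4 4 3 4 4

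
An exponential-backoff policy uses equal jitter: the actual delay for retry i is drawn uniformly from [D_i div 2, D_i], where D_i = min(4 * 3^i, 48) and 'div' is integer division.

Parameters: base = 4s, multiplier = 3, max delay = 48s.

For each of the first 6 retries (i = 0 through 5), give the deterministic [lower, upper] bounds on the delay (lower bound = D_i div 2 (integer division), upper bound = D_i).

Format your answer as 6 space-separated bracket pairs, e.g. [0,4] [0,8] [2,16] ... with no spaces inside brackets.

Answer: [2,4] [6,12] [18,36] [24,48] [24,48] [24,48]

Derivation:
Computing bounds per retry:
  i=0: D_i=min(4*3^0,48)=4, bounds=[2,4]
  i=1: D_i=min(4*3^1,48)=12, bounds=[6,12]
  i=2: D_i=min(4*3^2,48)=36, bounds=[18,36]
  i=3: D_i=min(4*3^3,48)=48, bounds=[24,48]
  i=4: D_i=min(4*3^4,48)=48, bounds=[24,48]
  i=5: D_i=min(4*3^5,48)=48, bounds=[24,48]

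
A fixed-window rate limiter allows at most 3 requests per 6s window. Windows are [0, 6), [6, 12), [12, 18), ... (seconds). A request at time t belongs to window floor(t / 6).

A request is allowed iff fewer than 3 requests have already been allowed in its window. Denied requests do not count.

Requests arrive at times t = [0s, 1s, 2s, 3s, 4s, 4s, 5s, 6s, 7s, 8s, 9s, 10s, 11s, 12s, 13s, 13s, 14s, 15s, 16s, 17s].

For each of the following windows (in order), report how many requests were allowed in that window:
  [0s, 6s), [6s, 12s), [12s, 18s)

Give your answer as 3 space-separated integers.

Processing requests:
  req#1 t=0s (window 0): ALLOW
  req#2 t=1s (window 0): ALLOW
  req#3 t=2s (window 0): ALLOW
  req#4 t=3s (window 0): DENY
  req#5 t=4s (window 0): DENY
  req#6 t=4s (window 0): DENY
  req#7 t=5s (window 0): DENY
  req#8 t=6s (window 1): ALLOW
  req#9 t=7s (window 1): ALLOW
  req#10 t=8s (window 1): ALLOW
  req#11 t=9s (window 1): DENY
  req#12 t=10s (window 1): DENY
  req#13 t=11s (window 1): DENY
  req#14 t=12s (window 2): ALLOW
  req#15 t=13s (window 2): ALLOW
  req#16 t=13s (window 2): ALLOW
  req#17 t=14s (window 2): DENY
  req#18 t=15s (window 2): DENY
  req#19 t=16s (window 2): DENY
  req#20 t=17s (window 2): DENY

Allowed counts by window: 3 3 3

Answer: 3 3 3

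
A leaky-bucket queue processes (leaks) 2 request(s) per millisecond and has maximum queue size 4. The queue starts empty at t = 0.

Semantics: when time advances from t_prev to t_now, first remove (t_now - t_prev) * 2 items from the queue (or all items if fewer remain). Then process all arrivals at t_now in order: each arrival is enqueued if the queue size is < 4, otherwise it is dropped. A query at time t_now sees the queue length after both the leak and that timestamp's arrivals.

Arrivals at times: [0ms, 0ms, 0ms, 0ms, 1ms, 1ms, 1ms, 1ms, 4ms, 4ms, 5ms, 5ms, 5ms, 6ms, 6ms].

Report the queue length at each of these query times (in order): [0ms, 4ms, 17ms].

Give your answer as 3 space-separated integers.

Answer: 4 2 0

Derivation:
Queue lengths at query times:
  query t=0ms: backlog = 4
  query t=4ms: backlog = 2
  query t=17ms: backlog = 0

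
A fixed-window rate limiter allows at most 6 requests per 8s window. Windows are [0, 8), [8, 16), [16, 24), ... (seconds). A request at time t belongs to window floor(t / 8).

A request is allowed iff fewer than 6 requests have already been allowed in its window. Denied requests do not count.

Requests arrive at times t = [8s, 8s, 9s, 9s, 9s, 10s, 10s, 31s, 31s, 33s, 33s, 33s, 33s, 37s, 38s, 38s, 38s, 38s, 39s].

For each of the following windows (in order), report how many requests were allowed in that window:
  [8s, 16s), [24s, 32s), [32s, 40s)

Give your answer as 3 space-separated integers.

Processing requests:
  req#1 t=8s (window 1): ALLOW
  req#2 t=8s (window 1): ALLOW
  req#3 t=9s (window 1): ALLOW
  req#4 t=9s (window 1): ALLOW
  req#5 t=9s (window 1): ALLOW
  req#6 t=10s (window 1): ALLOW
  req#7 t=10s (window 1): DENY
  req#8 t=31s (window 3): ALLOW
  req#9 t=31s (window 3): ALLOW
  req#10 t=33s (window 4): ALLOW
  req#11 t=33s (window 4): ALLOW
  req#12 t=33s (window 4): ALLOW
  req#13 t=33s (window 4): ALLOW
  req#14 t=37s (window 4): ALLOW
  req#15 t=38s (window 4): ALLOW
  req#16 t=38s (window 4): DENY
  req#17 t=38s (window 4): DENY
  req#18 t=38s (window 4): DENY
  req#19 t=39s (window 4): DENY

Allowed counts by window: 6 2 6

Answer: 6 2 6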